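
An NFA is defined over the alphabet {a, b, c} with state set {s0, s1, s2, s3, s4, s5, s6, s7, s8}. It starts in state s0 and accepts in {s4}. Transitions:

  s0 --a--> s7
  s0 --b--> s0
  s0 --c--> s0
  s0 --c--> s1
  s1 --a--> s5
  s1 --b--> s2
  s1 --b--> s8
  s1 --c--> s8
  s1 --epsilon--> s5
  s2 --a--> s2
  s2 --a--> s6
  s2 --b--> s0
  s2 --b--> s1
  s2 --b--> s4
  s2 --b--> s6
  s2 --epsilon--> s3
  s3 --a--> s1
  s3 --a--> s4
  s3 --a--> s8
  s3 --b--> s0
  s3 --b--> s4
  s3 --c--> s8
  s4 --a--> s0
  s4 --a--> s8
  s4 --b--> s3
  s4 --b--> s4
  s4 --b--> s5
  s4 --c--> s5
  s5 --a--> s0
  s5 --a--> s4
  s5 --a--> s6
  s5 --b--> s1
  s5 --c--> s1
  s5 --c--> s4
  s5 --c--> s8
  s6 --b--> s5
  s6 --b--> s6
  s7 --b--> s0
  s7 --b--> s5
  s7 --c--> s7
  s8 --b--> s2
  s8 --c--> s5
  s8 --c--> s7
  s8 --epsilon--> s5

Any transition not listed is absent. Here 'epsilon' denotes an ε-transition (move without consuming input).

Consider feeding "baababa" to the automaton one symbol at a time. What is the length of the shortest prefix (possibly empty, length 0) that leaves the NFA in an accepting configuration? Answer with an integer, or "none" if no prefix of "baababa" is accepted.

Start in {s0}.
Read 'b': {s0} → {s0}.
Read 'a': {s0} → {s7}.
Read 'a': {s7} → ∅.
The set is empty and remains empty for the remaining 4 symbols.
No reachable set along the way intersects F.

none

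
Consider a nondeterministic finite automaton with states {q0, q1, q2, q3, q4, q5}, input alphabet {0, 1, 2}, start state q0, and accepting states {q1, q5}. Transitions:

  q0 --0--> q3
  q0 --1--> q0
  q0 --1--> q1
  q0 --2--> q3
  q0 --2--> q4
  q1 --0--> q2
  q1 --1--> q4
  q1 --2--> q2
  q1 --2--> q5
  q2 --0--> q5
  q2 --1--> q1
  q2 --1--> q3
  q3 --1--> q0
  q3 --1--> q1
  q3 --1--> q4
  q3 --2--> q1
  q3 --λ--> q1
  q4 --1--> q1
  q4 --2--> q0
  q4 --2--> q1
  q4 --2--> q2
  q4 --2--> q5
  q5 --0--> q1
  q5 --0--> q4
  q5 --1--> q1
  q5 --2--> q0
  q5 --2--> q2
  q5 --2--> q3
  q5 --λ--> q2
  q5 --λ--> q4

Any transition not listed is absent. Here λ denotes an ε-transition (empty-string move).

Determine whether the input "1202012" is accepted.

Start in {q0}.
Read '1': q0→{q0, q1}; now {q0, q1}.
Read '2': q0→{q3, q4}, q1→{q2, q5}; union {q2, q3, q4, q5}; ε-closure = {q1, q2, q3, q4, q5}.
Read '0': q1→{q2}, q2→{q5}, q3→∅, q4→∅, q5→{q1, q4}; now {q1, q2, q4, q5}.
Read '2': q1→{q2, q5}, q2→∅, q4→{q0, q1, q2, q5}, q5→{q0, q2, q3}; union {q0, q1, q2, q3, q5}; ε-closure = {q0, q1, q2, q3, q4, q5}.
Read '0': q0→{q3}, q1→{q2}, q2→{q5}, q3→∅, q4→∅, q5→{q1, q4}; now {q1, q2, q3, q4, q5}.
Read '1': q1→{q4}, q2→{q1, q3}, q3→{q0, q1, q4}, q4→{q1}, q5→{q1}; now {q0, q1, q3, q4}.
Read '2': q0→{q3, q4}, q1→{q2, q5}, q3→{q1}, q4→{q0, q1, q2, q5}; now {q0, q1, q2, q3, q4, q5}.
The final set {q0, q1, q2, q3, q4, q5} contains the accepting states q1, q5.

Yes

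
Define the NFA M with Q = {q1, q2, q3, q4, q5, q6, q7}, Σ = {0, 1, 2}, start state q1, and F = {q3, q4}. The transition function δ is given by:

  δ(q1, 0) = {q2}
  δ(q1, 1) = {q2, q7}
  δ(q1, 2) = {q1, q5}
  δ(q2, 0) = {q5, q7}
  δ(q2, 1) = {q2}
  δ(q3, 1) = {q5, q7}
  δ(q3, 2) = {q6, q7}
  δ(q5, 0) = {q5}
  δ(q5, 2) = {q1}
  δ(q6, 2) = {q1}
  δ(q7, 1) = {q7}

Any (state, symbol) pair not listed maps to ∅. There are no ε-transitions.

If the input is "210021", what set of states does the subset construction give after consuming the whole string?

Start in {q1}.
Read '2': {q1} → {q1, q5}.
Read '1': {q1, q5} → {q2, q7}.
Read '0': {q2, q7} → {q5, q7}.
Read '0': {q5, q7} → {q5}.
Read '2': {q5} → {q1}.
Read '1': {q1} → {q2, q7}.

{q2, q7}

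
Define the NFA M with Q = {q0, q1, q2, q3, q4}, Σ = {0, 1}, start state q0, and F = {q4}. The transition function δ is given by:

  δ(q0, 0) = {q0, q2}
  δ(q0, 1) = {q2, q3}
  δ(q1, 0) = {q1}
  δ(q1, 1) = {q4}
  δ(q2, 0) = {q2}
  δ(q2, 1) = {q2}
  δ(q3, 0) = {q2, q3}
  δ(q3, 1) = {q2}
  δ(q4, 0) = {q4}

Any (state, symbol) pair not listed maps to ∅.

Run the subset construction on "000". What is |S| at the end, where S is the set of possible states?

Start in {q0}.
Read '0': q0→{q0, q2}; now {q0, q2}.
Read '0': q0→{q0, q2}, q2→{q2}; now {q0, q2}.
Read '0': q0→{q0, q2}, q2→{q2}; now {q0, q2}.
That set has 2 states.

2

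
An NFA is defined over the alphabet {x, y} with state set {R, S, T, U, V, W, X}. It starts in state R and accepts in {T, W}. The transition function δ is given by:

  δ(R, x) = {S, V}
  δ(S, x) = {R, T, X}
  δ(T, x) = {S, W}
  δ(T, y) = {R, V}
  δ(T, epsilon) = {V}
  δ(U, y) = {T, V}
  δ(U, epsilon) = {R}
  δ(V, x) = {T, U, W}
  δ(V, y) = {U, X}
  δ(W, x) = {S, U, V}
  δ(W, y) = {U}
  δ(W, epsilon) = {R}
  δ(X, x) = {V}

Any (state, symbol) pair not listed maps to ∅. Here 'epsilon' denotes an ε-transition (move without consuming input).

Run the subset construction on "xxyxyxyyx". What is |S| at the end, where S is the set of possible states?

6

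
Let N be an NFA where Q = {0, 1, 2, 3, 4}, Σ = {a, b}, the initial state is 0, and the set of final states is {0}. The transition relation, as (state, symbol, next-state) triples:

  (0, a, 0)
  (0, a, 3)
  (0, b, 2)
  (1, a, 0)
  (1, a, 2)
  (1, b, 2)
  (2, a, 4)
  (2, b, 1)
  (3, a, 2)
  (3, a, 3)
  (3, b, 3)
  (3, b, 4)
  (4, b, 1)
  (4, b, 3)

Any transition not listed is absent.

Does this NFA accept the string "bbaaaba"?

Start in {0}.
Read 'b': {0} → {2}.
Read 'b': {2} → {1}.
Read 'a': {1} → {0, 2}.
Read 'a': {0, 2} → {0, 3, 4}.
Read 'a': {0, 3, 4} → {0, 2, 3}.
Read 'b': {0, 2, 3} → {1, 2, 3, 4}.
Read 'a': {1, 2, 3, 4} → {0, 2, 3, 4}.
The final set {0, 2, 3, 4} contains the accepting state 0.

Yes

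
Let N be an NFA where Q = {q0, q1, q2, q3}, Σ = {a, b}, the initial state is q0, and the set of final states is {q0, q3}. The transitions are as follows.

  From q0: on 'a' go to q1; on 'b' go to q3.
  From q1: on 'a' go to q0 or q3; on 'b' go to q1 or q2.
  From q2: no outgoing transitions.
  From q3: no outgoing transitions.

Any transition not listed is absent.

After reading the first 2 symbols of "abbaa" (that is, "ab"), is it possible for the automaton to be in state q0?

No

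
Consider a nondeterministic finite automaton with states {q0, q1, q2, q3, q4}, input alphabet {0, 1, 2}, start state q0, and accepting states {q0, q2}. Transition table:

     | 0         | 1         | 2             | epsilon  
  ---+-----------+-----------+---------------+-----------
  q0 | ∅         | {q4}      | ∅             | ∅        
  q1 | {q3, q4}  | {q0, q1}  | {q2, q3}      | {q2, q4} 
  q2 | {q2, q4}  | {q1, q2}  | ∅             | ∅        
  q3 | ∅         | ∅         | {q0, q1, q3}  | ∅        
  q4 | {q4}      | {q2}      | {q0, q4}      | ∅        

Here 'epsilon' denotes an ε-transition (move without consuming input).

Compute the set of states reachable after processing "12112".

Start in {q0}.
Read '1': {q0} → {q4}.
Read '2': {q4} → {q0, q4}.
Read '1': {q0, q4} → {q2, q4}.
Read '1': {q2, q4} → {q1, q2, q4}.
Read '2': {q1, q2, q4} → {q0, q2, q3, q4}.

{q0, q2, q3, q4}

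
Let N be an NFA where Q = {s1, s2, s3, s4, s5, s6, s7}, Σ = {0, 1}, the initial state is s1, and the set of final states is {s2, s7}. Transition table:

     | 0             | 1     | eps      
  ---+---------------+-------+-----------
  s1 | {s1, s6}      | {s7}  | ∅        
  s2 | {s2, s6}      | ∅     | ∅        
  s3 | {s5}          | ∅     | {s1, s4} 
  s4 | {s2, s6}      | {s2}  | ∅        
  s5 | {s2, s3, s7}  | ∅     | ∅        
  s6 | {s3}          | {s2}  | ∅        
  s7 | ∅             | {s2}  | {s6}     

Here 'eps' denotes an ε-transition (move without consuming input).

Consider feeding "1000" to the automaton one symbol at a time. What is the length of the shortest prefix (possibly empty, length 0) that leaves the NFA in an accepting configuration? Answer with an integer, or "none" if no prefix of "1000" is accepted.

Start in {s1}.
Read '1': s1→{s7}; union {s7}; ε-closure = {s6, s7}.
None of the earlier sets intersect F, but {s6, s7} does.

1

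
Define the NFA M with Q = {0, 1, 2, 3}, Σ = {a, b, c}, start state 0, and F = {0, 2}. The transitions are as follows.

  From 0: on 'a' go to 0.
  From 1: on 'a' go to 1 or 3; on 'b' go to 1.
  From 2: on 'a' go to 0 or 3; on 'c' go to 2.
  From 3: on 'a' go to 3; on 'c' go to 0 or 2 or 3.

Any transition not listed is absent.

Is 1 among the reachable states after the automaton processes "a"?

Start in {0}.
Read 'a': 0→{0}; now {0}.
State 1 is not in {0}.

No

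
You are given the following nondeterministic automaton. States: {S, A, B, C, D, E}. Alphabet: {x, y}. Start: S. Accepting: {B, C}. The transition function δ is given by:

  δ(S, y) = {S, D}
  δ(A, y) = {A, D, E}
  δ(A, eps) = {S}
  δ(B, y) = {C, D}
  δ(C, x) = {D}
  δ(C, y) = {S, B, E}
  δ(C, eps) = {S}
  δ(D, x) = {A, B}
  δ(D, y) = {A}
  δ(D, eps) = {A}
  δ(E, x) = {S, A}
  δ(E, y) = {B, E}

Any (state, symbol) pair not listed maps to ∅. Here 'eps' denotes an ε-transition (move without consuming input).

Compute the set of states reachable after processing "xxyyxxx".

Start in {S}.
Read 'x': {S} → ∅.
The set is empty and remains empty for the remaining 6 symbols.

∅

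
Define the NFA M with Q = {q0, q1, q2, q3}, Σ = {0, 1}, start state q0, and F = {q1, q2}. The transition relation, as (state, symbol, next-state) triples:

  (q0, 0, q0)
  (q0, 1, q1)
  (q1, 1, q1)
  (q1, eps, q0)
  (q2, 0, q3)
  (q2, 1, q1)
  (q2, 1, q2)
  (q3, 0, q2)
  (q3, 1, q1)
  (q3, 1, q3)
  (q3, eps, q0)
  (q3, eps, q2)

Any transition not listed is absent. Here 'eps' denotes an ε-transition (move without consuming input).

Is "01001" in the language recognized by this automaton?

Yes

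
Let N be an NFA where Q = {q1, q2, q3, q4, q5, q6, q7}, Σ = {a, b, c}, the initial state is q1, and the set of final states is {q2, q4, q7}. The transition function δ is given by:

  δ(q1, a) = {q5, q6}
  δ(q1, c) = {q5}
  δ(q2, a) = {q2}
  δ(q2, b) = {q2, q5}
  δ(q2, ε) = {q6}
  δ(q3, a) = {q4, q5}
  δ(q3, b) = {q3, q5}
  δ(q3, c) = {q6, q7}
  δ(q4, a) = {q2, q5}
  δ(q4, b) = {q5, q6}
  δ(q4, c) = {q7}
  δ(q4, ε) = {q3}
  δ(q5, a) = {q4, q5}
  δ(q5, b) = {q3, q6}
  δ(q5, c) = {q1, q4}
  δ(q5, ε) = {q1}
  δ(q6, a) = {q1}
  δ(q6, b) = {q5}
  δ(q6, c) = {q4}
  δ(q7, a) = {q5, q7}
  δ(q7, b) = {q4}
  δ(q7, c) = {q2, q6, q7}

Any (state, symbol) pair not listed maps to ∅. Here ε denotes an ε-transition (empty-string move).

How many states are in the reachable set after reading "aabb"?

Start in {q1}.
Read 'a': q1→{q5, q6}; union {q5, q6}; ε-closure = {q1, q5, q6}.
Read 'a': q1→{q5, q6}, q5→{q4, q5}, q6→{q1}; union {q1, q4, q5, q6}; ε-closure = {q1, q3, q4, q5, q6}.
Read 'b': q1→∅, q3→{q3, q5}, q4→{q5, q6}, q5→{q3, q6}, q6→{q5}; union {q3, q5, q6}; ε-closure = {q1, q3, q5, q6}.
Read 'b': q1→∅, q3→{q3, q5}, q5→{q3, q6}, q6→{q5}; union {q3, q5, q6}; ε-closure = {q1, q3, q5, q6}.
That set has 4 states.

4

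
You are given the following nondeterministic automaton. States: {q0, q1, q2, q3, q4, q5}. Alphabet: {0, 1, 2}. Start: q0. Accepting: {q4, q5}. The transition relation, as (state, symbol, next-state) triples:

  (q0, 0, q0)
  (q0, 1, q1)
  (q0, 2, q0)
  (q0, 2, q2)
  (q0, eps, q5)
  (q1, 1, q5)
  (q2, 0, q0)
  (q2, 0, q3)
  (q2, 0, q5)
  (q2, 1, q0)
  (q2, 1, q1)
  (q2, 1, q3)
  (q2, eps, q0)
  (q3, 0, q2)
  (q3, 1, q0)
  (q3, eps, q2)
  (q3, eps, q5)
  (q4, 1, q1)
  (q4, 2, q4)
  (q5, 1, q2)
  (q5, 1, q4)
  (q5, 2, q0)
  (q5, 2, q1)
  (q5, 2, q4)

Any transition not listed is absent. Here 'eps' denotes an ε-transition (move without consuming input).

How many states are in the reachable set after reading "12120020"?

Start: ε-closure({q0}) = {q0, q5}.
Read '1': q0→{q1}, q5→{q2, q4}; union {q1, q2, q4}; ε-closure = {q0, q1, q2, q4, q5}.
Read '2': q0→{q0, q2}, q1→∅, q2→∅, q4→{q4}, q5→{q0, q1, q4}; union {q0, q1, q2, q4}; ε-closure = {q0, q1, q2, q4, q5}.
Read '1': q0→{q1}, q1→{q5}, q2→{q0, q1, q3}, q4→{q1}, q5→{q2, q4}; now {q0, q1, q2, q3, q4, q5}.
Read '2': q0→{q0, q2}, q1→∅, q2→∅, q3→∅, q4→{q4}, q5→{q0, q1, q4}; union {q0, q1, q2, q4}; ε-closure = {q0, q1, q2, q4, q5}.
Read '0': q0→{q0}, q1→∅, q2→{q0, q3, q5}, q4→∅, q5→∅; union {q0, q3, q5}; ε-closure = {q0, q2, q3, q5}.
Read '0': q0→{q0}, q2→{q0, q3, q5}, q3→{q2}, q5→∅; now {q0, q2, q3, q5}.
Read '2': q0→{q0, q2}, q2→∅, q3→∅, q5→{q0, q1, q4}; union {q0, q1, q2, q4}; ε-closure = {q0, q1, q2, q4, q5}.
Read '0': q0→{q0}, q1→∅, q2→{q0, q3, q5}, q4→∅, q5→∅; union {q0, q3, q5}; ε-closure = {q0, q2, q3, q5}.
That set has 4 states.

4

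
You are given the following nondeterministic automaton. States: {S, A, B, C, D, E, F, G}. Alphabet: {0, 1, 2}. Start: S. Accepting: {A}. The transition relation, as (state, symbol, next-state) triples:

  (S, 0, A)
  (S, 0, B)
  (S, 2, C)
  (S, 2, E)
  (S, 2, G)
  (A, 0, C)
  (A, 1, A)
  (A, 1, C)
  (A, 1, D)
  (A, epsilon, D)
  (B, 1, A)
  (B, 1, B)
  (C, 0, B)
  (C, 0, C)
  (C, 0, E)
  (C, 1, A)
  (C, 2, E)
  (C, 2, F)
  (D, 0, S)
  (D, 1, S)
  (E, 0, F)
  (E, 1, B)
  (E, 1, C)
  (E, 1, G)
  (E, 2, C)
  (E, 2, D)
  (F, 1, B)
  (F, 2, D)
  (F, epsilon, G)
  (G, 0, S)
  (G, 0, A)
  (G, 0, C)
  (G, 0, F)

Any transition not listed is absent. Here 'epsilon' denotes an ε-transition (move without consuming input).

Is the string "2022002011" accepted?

Yes

Start in {S}.
Read '2': {S} → {C, E, G}.
Read '0': {C, E, G} → {S, A, B, C, D, E, F, G}.
Read '2': {S, A, B, C, D, E, F, G} → {C, D, E, F, G}.
Read '2': {C, D, E, F, G} → {C, D, E, F, G}.
Read '0': {C, D, E, F, G} → {S, A, B, C, D, E, F, G}.
Read '0': {S, A, B, C, D, E, F, G} → {S, A, B, C, D, E, F, G}.
Read '2': {S, A, B, C, D, E, F, G} → {C, D, E, F, G}.
Read '0': {C, D, E, F, G} → {S, A, B, C, D, E, F, G}.
Read '1': {S, A, B, C, D, E, F, G} → {S, A, B, C, D, G}.
Read '1': {S, A, B, C, D, G} → {S, A, B, C, D}.
The final set {S, A, B, C, D} contains the accepting state A.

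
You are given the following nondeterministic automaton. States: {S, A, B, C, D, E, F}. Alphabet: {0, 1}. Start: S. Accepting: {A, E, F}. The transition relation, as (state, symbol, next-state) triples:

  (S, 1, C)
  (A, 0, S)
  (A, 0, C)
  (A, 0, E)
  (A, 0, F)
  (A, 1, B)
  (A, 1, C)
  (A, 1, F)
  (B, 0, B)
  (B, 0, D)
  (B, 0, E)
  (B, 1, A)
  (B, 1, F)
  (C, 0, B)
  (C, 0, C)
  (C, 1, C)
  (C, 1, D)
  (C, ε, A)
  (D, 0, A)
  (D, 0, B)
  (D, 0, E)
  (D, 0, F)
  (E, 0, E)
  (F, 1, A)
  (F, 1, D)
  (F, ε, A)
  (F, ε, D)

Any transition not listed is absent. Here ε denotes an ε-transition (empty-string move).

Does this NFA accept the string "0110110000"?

No

Start in {S}.
Read '0': S→∅; now ∅.
The set is empty and remains empty for the remaining 9 symbols.
The final set ∅ contains no accepting state.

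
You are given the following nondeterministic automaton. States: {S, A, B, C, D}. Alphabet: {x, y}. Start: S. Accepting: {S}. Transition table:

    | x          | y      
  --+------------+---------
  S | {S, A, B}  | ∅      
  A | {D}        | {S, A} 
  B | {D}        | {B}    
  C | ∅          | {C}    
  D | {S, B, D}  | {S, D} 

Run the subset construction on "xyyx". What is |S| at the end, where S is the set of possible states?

4

Start in {S}.
Read 'x': S→{S, A, B}; now {S, A, B}.
Read 'y': S→∅, A→{S, A}, B→{B}; now {S, A, B}.
Read 'y': S→∅, A→{S, A}, B→{B}; now {S, A, B}.
Read 'x': S→{S, A, B}, A→{D}, B→{D}; now {S, A, B, D}.
That set has 4 states.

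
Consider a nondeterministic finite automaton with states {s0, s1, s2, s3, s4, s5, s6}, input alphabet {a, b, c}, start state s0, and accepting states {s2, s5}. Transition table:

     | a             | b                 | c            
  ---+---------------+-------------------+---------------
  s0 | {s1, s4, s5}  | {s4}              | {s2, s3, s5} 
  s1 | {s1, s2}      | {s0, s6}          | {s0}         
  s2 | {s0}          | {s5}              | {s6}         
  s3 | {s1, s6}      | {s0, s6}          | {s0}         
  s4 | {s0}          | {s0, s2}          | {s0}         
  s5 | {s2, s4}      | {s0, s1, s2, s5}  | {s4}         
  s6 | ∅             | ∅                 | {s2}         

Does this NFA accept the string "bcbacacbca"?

Yes

Start in {s0}.
Read 'b': s0→{s4}; now {s4}.
Read 'c': s4→{s0}; now {s0}.
Read 'b': s0→{s4}; now {s4}.
Read 'a': s4→{s0}; now {s0}.
Read 'c': s0→{s2, s3, s5}; now {s2, s3, s5}.
Read 'a': s2→{s0}, s3→{s1, s6}, s5→{s2, s4}; now {s0, s1, s2, s4, s6}.
Read 'c': s0→{s2, s3, s5}, s1→{s0}, s2→{s6}, s4→{s0}, s6→{s2}; now {s0, s2, s3, s5, s6}.
Read 'b': s0→{s4}, s2→{s5}, s3→{s0, s6}, s5→{s0, s1, s2, s5}, s6→∅; now {s0, s1, s2, s4, s5, s6}.
Read 'c': s0→{s2, s3, s5}, s1→{s0}, s2→{s6}, s4→{s0}, s5→{s4}, s6→{s2}; now {s0, s2, s3, s4, s5, s6}.
Read 'a': s0→{s1, s4, s5}, s2→{s0}, s3→{s1, s6}, s4→{s0}, s5→{s2, s4}, s6→∅; now {s0, s1, s2, s4, s5, s6}.
The final set {s0, s1, s2, s4, s5, s6} contains the accepting states s2, s5.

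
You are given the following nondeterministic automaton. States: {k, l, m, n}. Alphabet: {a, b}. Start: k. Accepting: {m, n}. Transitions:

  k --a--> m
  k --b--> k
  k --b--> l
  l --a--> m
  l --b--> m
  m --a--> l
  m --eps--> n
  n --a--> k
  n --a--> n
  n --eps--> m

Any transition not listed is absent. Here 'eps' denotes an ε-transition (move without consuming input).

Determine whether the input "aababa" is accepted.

Yes

Start in {k}.
Read 'a': k→{m}; union {m}; ε-closure = {m, n}.
Read 'a': m→{l}, n→{k, n}; union {k, l, n}; ε-closure = {k, l, m, n}.
Read 'b': k→{k, l}, l→{m}, m→∅, n→∅; union {k, l, m}; ε-closure = {k, l, m, n}.
Read 'a': k→{m}, l→{m}, m→{l}, n→{k, n}; now {k, l, m, n}.
Read 'b': k→{k, l}, l→{m}, m→∅, n→∅; union {k, l, m}; ε-closure = {k, l, m, n}.
Read 'a': k→{m}, l→{m}, m→{l}, n→{k, n}; now {k, l, m, n}.
The final set {k, l, m, n} contains the accepting states m, n.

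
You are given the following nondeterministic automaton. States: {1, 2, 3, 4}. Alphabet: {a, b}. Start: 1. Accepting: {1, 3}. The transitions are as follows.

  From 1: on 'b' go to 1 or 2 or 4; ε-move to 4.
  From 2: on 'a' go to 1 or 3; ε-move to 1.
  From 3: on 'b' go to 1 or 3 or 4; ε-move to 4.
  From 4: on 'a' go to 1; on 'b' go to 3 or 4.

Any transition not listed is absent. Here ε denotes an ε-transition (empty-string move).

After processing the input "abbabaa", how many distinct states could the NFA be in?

2

Start: ε-closure({1}) = {1, 4}.
Read 'a': {1, 4} → {1, 4}.
Read 'b': {1, 4} → {1, 2, 3, 4}.
Read 'b': {1, 2, 3, 4} → {1, 2, 3, 4}.
Read 'a': {1, 2, 3, 4} → {1, 3, 4}.
Read 'b': {1, 3, 4} → {1, 2, 3, 4}.
Read 'a': {1, 2, 3, 4} → {1, 3, 4}.
Read 'a': {1, 3, 4} → {1, 4}.
That set has 2 states.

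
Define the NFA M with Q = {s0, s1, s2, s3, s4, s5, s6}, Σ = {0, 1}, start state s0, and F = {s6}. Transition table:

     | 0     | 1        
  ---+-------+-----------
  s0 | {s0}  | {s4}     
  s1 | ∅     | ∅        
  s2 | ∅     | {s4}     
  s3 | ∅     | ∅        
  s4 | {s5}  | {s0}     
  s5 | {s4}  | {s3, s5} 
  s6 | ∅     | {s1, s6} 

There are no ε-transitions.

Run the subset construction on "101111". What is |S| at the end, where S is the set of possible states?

Start in {s0}.
Read '1': s0→{s4}; now {s4}.
Read '0': s4→{s5}; now {s5}.
Read '1': s5→{s3, s5}; now {s3, s5}.
Read '1': s3→∅, s5→{s3, s5}; now {s3, s5}.
Read '1': s3→∅, s5→{s3, s5}; now {s3, s5}.
Read '1': s3→∅, s5→{s3, s5}; now {s3, s5}.
That set has 2 states.

2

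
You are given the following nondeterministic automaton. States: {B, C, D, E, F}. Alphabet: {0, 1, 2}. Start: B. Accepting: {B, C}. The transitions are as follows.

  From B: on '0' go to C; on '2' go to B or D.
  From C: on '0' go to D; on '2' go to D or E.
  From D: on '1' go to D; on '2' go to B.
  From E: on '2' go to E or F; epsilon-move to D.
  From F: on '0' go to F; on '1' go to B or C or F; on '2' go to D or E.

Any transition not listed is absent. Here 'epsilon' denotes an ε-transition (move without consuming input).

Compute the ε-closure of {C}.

{C}

Begin with {C}.
No ε-moves leave this set, so the closure equals the set itself.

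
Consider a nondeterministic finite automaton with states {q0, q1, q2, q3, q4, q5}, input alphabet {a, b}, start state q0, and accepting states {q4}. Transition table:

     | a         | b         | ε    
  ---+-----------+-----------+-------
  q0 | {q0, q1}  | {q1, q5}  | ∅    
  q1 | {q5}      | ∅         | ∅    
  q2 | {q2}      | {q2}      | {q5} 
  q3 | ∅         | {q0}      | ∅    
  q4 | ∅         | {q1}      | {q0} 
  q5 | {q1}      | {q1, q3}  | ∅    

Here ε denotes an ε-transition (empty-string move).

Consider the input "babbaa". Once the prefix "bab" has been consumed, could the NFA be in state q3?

Start in {q0}.
Read 'b': {q0} → {q1, q5}.
Read 'a': {q1, q5} → {q1, q5}.
Read 'b': {q1, q5} → {q1, q3}.
State q3 is in {q1, q3}.

Yes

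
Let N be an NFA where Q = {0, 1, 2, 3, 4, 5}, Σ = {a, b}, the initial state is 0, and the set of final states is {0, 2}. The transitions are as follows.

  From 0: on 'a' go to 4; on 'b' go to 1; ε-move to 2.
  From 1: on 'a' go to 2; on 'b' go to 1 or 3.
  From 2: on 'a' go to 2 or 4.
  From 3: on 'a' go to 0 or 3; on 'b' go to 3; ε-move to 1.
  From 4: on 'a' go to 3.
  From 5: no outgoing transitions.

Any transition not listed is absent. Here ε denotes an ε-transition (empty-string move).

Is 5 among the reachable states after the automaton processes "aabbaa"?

No

Start: ε-closure({0}) = {0, 2}.
Read 'a': {0, 2} → {2, 4}.
Read 'a': {2, 4} → {1, 2, 3, 4}.
Read 'b': {1, 2, 3, 4} → {1, 3}.
Read 'b': {1, 3} → {1, 3}.
Read 'a': {1, 3} → {0, 1, 2, 3}.
Read 'a': {0, 1, 2, 3} → {0, 1, 2, 3, 4}.
State 5 is not in {0, 1, 2, 3, 4}.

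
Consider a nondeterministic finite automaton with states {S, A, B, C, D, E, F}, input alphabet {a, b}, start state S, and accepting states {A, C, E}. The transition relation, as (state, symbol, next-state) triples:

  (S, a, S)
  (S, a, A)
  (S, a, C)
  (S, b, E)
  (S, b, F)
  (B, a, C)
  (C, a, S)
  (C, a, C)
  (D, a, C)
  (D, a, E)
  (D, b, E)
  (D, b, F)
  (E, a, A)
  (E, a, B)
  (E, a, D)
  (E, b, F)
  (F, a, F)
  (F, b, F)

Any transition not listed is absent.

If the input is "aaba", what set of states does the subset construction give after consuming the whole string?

{A, B, D, F}

Start in {S}.
Read 'a': S→{S, A, C}; now {S, A, C}.
Read 'a': S→{S, A, C}, A→∅, C→{S, C}; now {S, A, C}.
Read 'b': S→{E, F}, A→∅, C→∅; now {E, F}.
Read 'a': E→{A, B, D}, F→{F}; now {A, B, D, F}.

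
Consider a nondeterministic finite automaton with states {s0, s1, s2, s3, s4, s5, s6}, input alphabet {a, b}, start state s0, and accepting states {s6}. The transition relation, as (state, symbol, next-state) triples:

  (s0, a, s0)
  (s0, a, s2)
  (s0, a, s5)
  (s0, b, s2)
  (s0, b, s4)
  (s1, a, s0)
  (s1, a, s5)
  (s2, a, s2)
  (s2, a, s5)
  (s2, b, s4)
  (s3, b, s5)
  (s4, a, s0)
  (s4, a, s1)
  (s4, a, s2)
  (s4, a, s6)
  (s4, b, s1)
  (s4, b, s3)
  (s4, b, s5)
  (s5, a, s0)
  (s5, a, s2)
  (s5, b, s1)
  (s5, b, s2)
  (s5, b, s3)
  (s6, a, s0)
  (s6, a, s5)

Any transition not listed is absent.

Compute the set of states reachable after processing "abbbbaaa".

{s0, s2, s5}

Start in {s0}.
Read 'a': s0→{s0, s2, s5}; now {s0, s2, s5}.
Read 'b': s0→{s2, s4}, s2→{s4}, s5→{s1, s2, s3}; now {s1, s2, s3, s4}.
Read 'b': s1→∅, s2→{s4}, s3→{s5}, s4→{s1, s3, s5}; now {s1, s3, s4, s5}.
Read 'b': s1→∅, s3→{s5}, s4→{s1, s3, s5}, s5→{s1, s2, s3}; now {s1, s2, s3, s5}.
Read 'b': s1→∅, s2→{s4}, s3→{s5}, s5→{s1, s2, s3}; now {s1, s2, s3, s4, s5}.
Read 'a': s1→{s0, s5}, s2→{s2, s5}, s3→∅, s4→{s0, s1, s2, s6}, s5→{s0, s2}; now {s0, s1, s2, s5, s6}.
Read 'a': s0→{s0, s2, s5}, s1→{s0, s5}, s2→{s2, s5}, s5→{s0, s2}, s6→{s0, s5}; now {s0, s2, s5}.
Read 'a': s0→{s0, s2, s5}, s2→{s2, s5}, s5→{s0, s2}; now {s0, s2, s5}.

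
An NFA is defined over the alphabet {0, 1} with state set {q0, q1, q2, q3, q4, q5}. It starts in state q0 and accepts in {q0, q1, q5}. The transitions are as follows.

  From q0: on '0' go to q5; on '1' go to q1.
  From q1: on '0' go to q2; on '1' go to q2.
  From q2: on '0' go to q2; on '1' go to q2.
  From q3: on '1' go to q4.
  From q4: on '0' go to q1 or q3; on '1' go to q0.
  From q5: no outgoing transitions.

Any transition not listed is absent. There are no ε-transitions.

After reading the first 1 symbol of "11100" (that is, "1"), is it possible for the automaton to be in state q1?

Start in {q0}.
Read '1': {q0} → {q1}.
State q1 is in {q1}.

Yes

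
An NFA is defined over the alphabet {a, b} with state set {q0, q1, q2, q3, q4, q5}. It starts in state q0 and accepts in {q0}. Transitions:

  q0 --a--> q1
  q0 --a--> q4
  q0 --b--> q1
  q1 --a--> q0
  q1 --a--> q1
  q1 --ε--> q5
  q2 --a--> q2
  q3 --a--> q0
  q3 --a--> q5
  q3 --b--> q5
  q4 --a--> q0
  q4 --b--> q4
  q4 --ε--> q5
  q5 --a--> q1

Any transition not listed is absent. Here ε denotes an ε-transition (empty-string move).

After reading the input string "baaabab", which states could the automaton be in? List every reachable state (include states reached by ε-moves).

{q1, q5}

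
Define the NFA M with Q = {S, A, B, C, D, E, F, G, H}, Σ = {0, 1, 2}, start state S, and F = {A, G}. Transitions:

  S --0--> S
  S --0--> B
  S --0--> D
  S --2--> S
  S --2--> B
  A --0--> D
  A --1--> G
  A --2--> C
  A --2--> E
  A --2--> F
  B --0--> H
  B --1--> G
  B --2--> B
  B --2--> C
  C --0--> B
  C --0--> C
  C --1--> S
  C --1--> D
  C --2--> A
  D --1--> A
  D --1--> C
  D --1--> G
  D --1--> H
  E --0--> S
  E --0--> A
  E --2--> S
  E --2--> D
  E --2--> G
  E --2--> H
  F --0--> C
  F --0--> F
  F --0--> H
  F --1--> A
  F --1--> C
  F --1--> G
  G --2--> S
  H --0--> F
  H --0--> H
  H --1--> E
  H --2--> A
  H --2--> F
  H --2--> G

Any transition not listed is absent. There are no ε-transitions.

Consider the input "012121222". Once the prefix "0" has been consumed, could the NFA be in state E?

No

Start in {S}.
Read '0': {S} → {S, B, D}.
State E is not in {S, B, D}.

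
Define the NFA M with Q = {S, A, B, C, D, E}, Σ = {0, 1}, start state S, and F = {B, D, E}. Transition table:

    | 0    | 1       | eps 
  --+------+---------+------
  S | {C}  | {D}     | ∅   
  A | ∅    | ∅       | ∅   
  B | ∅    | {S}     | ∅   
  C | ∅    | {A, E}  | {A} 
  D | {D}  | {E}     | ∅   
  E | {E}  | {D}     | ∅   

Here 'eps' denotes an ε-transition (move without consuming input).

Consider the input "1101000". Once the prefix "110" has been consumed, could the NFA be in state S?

Start in {S}.
Read '1': S→{D}; now {D}.
Read '1': D→{E}; now {E}.
Read '0': E→{E}; now {E}.
State S is not in {E}.

No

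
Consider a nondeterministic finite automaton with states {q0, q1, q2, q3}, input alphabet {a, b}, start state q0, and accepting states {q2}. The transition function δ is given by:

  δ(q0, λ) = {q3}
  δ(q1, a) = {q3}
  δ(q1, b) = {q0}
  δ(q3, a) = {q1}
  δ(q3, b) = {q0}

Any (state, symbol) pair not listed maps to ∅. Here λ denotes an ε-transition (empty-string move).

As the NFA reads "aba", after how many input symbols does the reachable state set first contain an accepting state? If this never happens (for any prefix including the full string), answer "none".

none

Start: ε-closure({q0}) = {q0, q3}.
Read 'a': q0→∅, q3→{q1}; now {q1}.
Read 'b': q1→{q0}; union {q0}; ε-closure = {q0, q3}.
Read 'a': q0→∅, q3→{q1}; now {q1}.
No reachable set along the way intersects F.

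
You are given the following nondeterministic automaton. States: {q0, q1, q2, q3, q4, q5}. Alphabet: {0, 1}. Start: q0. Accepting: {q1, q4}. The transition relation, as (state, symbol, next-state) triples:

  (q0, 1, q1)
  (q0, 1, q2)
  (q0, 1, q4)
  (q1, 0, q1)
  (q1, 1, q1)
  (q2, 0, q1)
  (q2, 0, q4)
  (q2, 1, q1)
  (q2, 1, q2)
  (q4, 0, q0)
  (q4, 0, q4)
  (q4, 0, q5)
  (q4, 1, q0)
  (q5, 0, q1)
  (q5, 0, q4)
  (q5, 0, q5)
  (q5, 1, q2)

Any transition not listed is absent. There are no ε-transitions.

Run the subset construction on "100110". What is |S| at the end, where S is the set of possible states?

4

Start in {q0}.
Read '1': q0→{q1, q2, q4}; now {q1, q2, q4}.
Read '0': q1→{q1}, q2→{q1, q4}, q4→{q0, q4, q5}; now {q0, q1, q4, q5}.
Read '0': q0→∅, q1→{q1}, q4→{q0, q4, q5}, q5→{q1, q4, q5}; now {q0, q1, q4, q5}.
Read '1': q0→{q1, q2, q4}, q1→{q1}, q4→{q0}, q5→{q2}; now {q0, q1, q2, q4}.
Read '1': q0→{q1, q2, q4}, q1→{q1}, q2→{q1, q2}, q4→{q0}; now {q0, q1, q2, q4}.
Read '0': q0→∅, q1→{q1}, q2→{q1, q4}, q4→{q0, q4, q5}; now {q0, q1, q4, q5}.
That set has 4 states.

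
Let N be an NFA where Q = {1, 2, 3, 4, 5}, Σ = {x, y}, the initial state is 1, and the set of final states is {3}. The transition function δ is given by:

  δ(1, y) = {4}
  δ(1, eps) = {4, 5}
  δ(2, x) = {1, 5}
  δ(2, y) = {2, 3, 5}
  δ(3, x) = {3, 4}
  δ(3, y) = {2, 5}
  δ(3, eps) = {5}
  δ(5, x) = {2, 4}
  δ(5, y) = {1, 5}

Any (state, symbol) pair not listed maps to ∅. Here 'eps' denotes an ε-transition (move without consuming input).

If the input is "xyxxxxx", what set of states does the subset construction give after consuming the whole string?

{1, 2, 3, 4, 5}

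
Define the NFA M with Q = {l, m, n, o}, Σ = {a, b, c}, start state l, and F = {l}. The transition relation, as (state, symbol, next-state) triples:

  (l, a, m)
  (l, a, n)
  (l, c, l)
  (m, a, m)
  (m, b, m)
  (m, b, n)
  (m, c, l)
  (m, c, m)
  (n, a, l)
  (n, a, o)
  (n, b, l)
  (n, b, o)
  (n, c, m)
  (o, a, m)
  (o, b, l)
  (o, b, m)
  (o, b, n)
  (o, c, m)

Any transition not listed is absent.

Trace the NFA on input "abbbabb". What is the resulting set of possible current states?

Start in {l}.
Read 'a': {l} → {m, n}.
Read 'b': {m, n} → {l, m, n, o}.
Read 'b': {l, m, n, o} → {l, m, n, o}.
Read 'b': {l, m, n, o} → {l, m, n, o}.
Read 'a': {l, m, n, o} → {l, m, n, o}.
Read 'b': {l, m, n, o} → {l, m, n, o}.
Read 'b': {l, m, n, o} → {l, m, n, o}.

{l, m, n, o}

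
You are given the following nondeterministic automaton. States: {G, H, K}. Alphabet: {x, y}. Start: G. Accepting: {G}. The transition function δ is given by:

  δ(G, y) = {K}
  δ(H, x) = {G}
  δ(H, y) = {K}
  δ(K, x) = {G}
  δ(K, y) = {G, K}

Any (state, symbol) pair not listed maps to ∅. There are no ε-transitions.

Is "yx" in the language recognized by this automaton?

Start in {G}.
Read 'y': G→{K}; now {K}.
Read 'x': K→{G}; now {G}.
The final set {G} contains the accepting state G.

Yes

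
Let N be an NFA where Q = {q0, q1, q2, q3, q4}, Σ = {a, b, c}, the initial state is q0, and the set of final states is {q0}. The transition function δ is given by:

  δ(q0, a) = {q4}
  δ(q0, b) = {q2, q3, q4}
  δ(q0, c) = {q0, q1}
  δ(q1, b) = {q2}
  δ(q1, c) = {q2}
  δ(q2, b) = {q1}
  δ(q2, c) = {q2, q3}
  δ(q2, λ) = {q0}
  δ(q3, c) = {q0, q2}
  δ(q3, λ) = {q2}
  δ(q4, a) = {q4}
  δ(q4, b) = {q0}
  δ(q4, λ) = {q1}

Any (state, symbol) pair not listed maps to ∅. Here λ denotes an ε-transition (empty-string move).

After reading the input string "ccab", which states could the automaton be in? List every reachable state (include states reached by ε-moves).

{q0, q2}

Start in {q0}.
Read 'c': q0→{q0, q1}; now {q0, q1}.
Read 'c': q0→{q0, q1}, q1→{q2}; now {q0, q1, q2}.
Read 'a': q0→{q4}, q1→∅, q2→∅; union {q4}; ε-closure = {q1, q4}.
Read 'b': q1→{q2}, q4→{q0}; now {q0, q2}.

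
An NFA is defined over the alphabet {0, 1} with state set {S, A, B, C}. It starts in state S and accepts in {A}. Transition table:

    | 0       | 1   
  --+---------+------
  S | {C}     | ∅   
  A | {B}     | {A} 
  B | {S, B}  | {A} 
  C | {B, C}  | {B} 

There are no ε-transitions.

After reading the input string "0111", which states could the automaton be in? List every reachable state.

Start in {S}.
Read '0': S→{C}; now {C}.
Read '1': C→{B}; now {B}.
Read '1': B→{A}; now {A}.
Read '1': A→{A}; now {A}.

{A}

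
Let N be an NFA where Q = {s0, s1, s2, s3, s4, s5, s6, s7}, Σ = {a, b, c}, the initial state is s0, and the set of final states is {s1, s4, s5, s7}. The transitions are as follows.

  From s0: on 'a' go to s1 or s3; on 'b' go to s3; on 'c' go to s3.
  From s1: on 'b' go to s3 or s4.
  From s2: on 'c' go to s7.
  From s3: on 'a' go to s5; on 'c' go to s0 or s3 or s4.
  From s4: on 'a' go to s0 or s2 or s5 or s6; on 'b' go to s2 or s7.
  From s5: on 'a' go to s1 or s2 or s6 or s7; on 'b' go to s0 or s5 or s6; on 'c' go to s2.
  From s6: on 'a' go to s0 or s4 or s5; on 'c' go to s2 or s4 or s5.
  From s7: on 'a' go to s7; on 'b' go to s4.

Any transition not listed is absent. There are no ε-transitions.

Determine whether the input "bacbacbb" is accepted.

Start in {s0}.
Read 'b': s0→{s3}; now {s3}.
Read 'a': s3→{s5}; now {s5}.
Read 'c': s5→{s2}; now {s2}.
Read 'b': s2→∅; now ∅.
The set is empty and remains empty for the remaining 4 symbols.
The final set ∅ contains no accepting state.

No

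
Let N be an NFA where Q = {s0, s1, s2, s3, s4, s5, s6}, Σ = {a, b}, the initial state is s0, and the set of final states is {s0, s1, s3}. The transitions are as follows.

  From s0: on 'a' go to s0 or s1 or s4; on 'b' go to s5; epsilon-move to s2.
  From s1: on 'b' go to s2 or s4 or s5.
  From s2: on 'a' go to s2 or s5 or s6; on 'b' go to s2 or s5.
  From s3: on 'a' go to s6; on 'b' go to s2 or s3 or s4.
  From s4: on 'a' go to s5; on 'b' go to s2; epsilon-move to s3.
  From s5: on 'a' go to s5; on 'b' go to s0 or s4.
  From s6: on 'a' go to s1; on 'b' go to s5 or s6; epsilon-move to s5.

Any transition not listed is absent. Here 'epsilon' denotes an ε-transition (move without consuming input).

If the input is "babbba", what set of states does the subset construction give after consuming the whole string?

{s0, s1, s2, s3, s4, s5, s6}

Start: ε-closure({s0}) = {s0, s2}.
Read 'b': s0→{s5}, s2→{s2, s5}; now {s2, s5}.
Read 'a': s2→{s2, s5, s6}, s5→{s5}; now {s2, s5, s6}.
Read 'b': s2→{s2, s5}, s5→{s0, s4}, s6→{s5, s6}; union {s0, s2, s4, s5, s6}; ε-closure = {s0, s2, s3, s4, s5, s6}.
Read 'b': s0→{s5}, s2→{s2, s5}, s3→{s2, s3, s4}, s4→{s2}, s5→{s0, s4}, s6→{s5, s6}; now {s0, s2, s3, s4, s5, s6}.
Read 'b': s0→{s5}, s2→{s2, s5}, s3→{s2, s3, s4}, s4→{s2}, s5→{s0, s4}, s6→{s5, s6}; now {s0, s2, s3, s4, s5, s6}.
Read 'a': s0→{s0, s1, s4}, s2→{s2, s5, s6}, s3→{s6}, s4→{s5}, s5→{s5}, s6→{s1}; union {s0, s1, s2, s4, s5, s6}; ε-closure = {s0, s1, s2, s3, s4, s5, s6}.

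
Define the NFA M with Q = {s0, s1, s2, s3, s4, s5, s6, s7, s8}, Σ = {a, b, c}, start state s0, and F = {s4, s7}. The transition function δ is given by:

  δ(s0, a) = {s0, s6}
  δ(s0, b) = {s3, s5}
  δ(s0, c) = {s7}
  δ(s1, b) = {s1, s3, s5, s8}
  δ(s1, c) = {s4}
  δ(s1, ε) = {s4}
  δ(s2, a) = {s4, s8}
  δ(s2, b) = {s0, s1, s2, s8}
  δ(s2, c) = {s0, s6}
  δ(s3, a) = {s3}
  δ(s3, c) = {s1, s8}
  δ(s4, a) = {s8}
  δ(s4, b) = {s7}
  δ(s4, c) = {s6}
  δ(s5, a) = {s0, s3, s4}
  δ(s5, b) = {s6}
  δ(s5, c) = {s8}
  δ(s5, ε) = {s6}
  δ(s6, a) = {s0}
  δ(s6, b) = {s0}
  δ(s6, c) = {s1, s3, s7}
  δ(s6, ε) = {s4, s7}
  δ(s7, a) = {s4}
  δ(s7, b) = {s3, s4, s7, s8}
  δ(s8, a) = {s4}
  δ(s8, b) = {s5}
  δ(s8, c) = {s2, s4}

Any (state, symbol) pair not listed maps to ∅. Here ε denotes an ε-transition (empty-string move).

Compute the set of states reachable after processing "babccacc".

{s0, s1, s2, s3, s4, s6, s7}

Start in {s0}.
Read 'b': {s0} → {s3, s4, s5, s6, s7}.
Read 'a': {s3, s4, s5, s6, s7} → {s0, s3, s4, s8}.
Read 'b': {s0, s3, s4, s8} → {s3, s4, s5, s6, s7}.
Read 'c': {s3, s4, s5, s6, s7} → {s1, s3, s4, s6, s7, s8}.
Read 'c': {s1, s3, s4, s6, s7, s8} → {s1, s2, s3, s4, s6, s7, s8}.
Read 'a': {s1, s2, s3, s4, s6, s7, s8} → {s0, s3, s4, s8}.
Read 'c': {s0, s3, s4, s8} → {s1, s2, s4, s6, s7, s8}.
Read 'c': {s1, s2, s4, s6, s7, s8} → {s0, s1, s2, s3, s4, s6, s7}.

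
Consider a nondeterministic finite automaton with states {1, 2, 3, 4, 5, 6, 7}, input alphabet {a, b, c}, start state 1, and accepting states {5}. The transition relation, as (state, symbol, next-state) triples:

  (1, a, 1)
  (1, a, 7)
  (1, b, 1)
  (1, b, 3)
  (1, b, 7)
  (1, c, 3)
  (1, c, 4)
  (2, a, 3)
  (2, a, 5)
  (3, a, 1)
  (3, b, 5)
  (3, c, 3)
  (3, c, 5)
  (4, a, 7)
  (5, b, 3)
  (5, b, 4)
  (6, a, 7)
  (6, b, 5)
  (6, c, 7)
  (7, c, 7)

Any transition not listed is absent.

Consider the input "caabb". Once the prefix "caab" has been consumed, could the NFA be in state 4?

Start in {1}.
Read 'c': 1→{3, 4}; now {3, 4}.
Read 'a': 3→{1}, 4→{7}; now {1, 7}.
Read 'a': 1→{1, 7}, 7→∅; now {1, 7}.
Read 'b': 1→{1, 3, 7}, 7→∅; now {1, 3, 7}.
State 4 is not in {1, 3, 7}.

No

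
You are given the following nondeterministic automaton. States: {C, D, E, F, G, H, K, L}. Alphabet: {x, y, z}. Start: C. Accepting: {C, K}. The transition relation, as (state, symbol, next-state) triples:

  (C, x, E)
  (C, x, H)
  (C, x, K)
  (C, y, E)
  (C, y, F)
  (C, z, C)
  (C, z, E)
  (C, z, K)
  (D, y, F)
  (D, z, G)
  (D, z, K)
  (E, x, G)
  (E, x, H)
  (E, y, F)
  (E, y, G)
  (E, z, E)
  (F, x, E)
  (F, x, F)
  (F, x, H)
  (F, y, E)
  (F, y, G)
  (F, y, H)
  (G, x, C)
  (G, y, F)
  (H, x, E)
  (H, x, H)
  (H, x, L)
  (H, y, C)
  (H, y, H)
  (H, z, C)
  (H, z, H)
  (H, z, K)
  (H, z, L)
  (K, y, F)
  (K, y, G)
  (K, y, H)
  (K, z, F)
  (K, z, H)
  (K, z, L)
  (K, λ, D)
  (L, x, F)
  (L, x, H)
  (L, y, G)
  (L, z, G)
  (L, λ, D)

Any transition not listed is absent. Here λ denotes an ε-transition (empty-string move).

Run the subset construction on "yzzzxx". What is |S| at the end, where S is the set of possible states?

5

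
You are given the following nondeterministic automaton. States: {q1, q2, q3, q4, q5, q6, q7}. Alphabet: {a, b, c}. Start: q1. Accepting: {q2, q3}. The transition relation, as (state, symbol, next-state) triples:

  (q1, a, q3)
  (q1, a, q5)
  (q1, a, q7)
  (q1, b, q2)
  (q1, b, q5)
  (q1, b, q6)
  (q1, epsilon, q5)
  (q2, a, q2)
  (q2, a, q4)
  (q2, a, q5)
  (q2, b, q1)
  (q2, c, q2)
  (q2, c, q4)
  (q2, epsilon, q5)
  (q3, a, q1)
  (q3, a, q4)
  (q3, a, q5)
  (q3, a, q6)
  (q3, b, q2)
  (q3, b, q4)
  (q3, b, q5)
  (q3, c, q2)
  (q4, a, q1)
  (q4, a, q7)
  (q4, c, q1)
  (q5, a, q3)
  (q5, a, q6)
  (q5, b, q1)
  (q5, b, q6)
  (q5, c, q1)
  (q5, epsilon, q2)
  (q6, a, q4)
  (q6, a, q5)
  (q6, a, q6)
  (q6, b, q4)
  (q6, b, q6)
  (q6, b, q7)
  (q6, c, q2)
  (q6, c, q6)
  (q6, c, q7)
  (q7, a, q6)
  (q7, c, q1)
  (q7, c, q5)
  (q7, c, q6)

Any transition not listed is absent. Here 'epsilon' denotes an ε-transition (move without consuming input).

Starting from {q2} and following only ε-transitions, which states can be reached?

{q2, q5}

Begin with {q2}.
ε-move q2 → q5; add q5.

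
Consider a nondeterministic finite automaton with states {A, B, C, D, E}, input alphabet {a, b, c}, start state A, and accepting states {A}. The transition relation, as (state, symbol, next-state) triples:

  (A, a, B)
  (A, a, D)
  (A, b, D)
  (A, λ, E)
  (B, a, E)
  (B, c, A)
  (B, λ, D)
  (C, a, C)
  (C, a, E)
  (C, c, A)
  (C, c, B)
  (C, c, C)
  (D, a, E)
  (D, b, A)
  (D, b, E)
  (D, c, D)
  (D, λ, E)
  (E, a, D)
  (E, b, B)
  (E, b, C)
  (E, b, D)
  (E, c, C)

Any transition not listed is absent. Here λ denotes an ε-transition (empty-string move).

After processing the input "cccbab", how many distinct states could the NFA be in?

Start: ε-closure({A}) = {A, E}.
Read 'c': {A, E} → {C}.
Read 'c': {C} → {A, B, C, D, E}.
Read 'c': {A, B, C, D, E} → {A, B, C, D, E}.
Read 'b': {A, B, C, D, E} → {A, B, C, D, E}.
Read 'a': {A, B, C, D, E} → {B, C, D, E}.
Read 'b': {B, C, D, E} → {A, B, C, D, E}.
That set has 5 states.

5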